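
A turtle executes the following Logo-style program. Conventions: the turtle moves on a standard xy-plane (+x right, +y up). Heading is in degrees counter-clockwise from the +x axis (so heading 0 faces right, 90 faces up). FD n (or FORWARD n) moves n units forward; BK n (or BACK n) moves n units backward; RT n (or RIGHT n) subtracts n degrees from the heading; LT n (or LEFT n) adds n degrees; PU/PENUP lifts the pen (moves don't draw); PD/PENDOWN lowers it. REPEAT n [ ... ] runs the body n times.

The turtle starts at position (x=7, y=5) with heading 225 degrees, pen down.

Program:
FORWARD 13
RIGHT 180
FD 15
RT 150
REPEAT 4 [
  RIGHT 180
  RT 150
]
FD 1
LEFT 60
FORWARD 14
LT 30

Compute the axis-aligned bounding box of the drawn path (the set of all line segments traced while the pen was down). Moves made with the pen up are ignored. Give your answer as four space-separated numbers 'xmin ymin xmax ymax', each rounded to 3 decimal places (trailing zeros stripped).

Executing turtle program step by step:
Start: pos=(7,5), heading=225, pen down
FD 13: (7,5) -> (-2.192,-4.192) [heading=225, draw]
RT 180: heading 225 -> 45
FD 15: (-2.192,-4.192) -> (8.414,6.414) [heading=45, draw]
RT 150: heading 45 -> 255
REPEAT 4 [
  -- iteration 1/4 --
  RT 180: heading 255 -> 75
  RT 150: heading 75 -> 285
  -- iteration 2/4 --
  RT 180: heading 285 -> 105
  RT 150: heading 105 -> 315
  -- iteration 3/4 --
  RT 180: heading 315 -> 135
  RT 150: heading 135 -> 345
  -- iteration 4/4 --
  RT 180: heading 345 -> 165
  RT 150: heading 165 -> 15
]
FD 1: (8.414,6.414) -> (9.38,6.673) [heading=15, draw]
LT 60: heading 15 -> 75
FD 14: (9.38,6.673) -> (13.004,20.196) [heading=75, draw]
LT 30: heading 75 -> 105
Final: pos=(13.004,20.196), heading=105, 4 segment(s) drawn

Segment endpoints: x in {-2.192, 7, 8.414, 9.38, 13.004}, y in {-4.192, 5, 6.414, 6.673, 20.196}
xmin=-2.192, ymin=-4.192, xmax=13.004, ymax=20.196

Answer: -2.192 -4.192 13.004 20.196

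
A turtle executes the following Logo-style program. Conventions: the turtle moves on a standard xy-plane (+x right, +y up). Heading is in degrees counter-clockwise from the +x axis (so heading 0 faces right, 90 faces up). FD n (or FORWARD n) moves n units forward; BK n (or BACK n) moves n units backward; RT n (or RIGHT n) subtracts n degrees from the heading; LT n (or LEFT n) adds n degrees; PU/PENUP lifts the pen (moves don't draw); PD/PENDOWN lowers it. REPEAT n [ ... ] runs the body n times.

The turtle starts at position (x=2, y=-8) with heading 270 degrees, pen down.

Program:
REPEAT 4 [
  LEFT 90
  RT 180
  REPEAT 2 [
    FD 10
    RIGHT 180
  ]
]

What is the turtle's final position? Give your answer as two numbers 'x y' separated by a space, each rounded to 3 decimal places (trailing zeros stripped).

Executing turtle program step by step:
Start: pos=(2,-8), heading=270, pen down
REPEAT 4 [
  -- iteration 1/4 --
  LT 90: heading 270 -> 0
  RT 180: heading 0 -> 180
  REPEAT 2 [
    -- iteration 1/2 --
    FD 10: (2,-8) -> (-8,-8) [heading=180, draw]
    RT 180: heading 180 -> 0
    -- iteration 2/2 --
    FD 10: (-8,-8) -> (2,-8) [heading=0, draw]
    RT 180: heading 0 -> 180
  ]
  -- iteration 2/4 --
  LT 90: heading 180 -> 270
  RT 180: heading 270 -> 90
  REPEAT 2 [
    -- iteration 1/2 --
    FD 10: (2,-8) -> (2,2) [heading=90, draw]
    RT 180: heading 90 -> 270
    -- iteration 2/2 --
    FD 10: (2,2) -> (2,-8) [heading=270, draw]
    RT 180: heading 270 -> 90
  ]
  -- iteration 3/4 --
  LT 90: heading 90 -> 180
  RT 180: heading 180 -> 0
  REPEAT 2 [
    -- iteration 1/2 --
    FD 10: (2,-8) -> (12,-8) [heading=0, draw]
    RT 180: heading 0 -> 180
    -- iteration 2/2 --
    FD 10: (12,-8) -> (2,-8) [heading=180, draw]
    RT 180: heading 180 -> 0
  ]
  -- iteration 4/4 --
  LT 90: heading 0 -> 90
  RT 180: heading 90 -> 270
  REPEAT 2 [
    -- iteration 1/2 --
    FD 10: (2,-8) -> (2,-18) [heading=270, draw]
    RT 180: heading 270 -> 90
    -- iteration 2/2 --
    FD 10: (2,-18) -> (2,-8) [heading=90, draw]
    RT 180: heading 90 -> 270
  ]
]
Final: pos=(2,-8), heading=270, 8 segment(s) drawn

Answer: 2 -8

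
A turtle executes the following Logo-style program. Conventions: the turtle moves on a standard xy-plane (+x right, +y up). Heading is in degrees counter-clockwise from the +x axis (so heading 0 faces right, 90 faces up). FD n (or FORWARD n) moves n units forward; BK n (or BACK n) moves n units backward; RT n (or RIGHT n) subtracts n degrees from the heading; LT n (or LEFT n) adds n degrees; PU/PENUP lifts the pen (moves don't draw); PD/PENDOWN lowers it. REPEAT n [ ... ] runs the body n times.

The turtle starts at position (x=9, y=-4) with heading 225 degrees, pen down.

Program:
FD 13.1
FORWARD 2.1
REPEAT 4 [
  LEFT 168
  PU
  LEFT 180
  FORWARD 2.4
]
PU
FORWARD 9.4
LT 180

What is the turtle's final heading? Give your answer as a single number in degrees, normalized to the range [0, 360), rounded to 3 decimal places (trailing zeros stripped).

Answer: 357

Derivation:
Executing turtle program step by step:
Start: pos=(9,-4), heading=225, pen down
FD 13.1: (9,-4) -> (-0.263,-13.263) [heading=225, draw]
FD 2.1: (-0.263,-13.263) -> (-1.748,-14.748) [heading=225, draw]
REPEAT 4 [
  -- iteration 1/4 --
  LT 168: heading 225 -> 33
  PU: pen up
  LT 180: heading 33 -> 213
  FD 2.4: (-1.748,-14.748) -> (-3.761,-16.055) [heading=213, move]
  -- iteration 2/4 --
  LT 168: heading 213 -> 21
  PU: pen up
  LT 180: heading 21 -> 201
  FD 2.4: (-3.761,-16.055) -> (-6.001,-16.915) [heading=201, move]
  -- iteration 3/4 --
  LT 168: heading 201 -> 9
  PU: pen up
  LT 180: heading 9 -> 189
  FD 2.4: (-6.001,-16.915) -> (-8.372,-17.291) [heading=189, move]
  -- iteration 4/4 --
  LT 168: heading 189 -> 357
  PU: pen up
  LT 180: heading 357 -> 177
  FD 2.4: (-8.372,-17.291) -> (-10.769,-17.165) [heading=177, move]
]
PU: pen up
FD 9.4: (-10.769,-17.165) -> (-20.156,-16.673) [heading=177, move]
LT 180: heading 177 -> 357
Final: pos=(-20.156,-16.673), heading=357, 2 segment(s) drawn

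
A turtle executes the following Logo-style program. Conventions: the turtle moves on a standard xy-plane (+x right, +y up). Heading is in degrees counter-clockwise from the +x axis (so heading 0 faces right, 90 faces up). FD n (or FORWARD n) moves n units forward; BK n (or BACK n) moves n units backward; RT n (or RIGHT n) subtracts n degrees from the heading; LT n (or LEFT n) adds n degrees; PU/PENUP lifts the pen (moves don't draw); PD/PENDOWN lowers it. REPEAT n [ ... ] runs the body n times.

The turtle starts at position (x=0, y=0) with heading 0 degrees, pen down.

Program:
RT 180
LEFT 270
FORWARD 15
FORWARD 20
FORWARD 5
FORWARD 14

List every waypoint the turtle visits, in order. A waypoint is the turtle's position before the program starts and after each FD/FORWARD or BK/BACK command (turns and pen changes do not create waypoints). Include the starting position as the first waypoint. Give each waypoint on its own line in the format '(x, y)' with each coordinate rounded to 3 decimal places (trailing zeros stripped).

Answer: (0, 0)
(0, 15)
(0, 35)
(0, 40)
(0, 54)

Derivation:
Executing turtle program step by step:
Start: pos=(0,0), heading=0, pen down
RT 180: heading 0 -> 180
LT 270: heading 180 -> 90
FD 15: (0,0) -> (0,15) [heading=90, draw]
FD 20: (0,15) -> (0,35) [heading=90, draw]
FD 5: (0,35) -> (0,40) [heading=90, draw]
FD 14: (0,40) -> (0,54) [heading=90, draw]
Final: pos=(0,54), heading=90, 4 segment(s) drawn
Waypoints (5 total):
(0, 0)
(0, 15)
(0, 35)
(0, 40)
(0, 54)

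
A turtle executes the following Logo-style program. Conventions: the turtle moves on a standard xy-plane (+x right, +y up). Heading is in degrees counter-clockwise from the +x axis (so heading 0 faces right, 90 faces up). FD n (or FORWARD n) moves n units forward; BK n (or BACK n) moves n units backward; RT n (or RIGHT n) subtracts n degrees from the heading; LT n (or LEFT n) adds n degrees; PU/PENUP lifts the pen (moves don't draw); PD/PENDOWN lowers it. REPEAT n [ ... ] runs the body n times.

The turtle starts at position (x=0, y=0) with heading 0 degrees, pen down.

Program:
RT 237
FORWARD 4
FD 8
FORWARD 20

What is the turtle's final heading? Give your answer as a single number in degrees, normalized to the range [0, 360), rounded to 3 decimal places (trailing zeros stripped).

Executing turtle program step by step:
Start: pos=(0,0), heading=0, pen down
RT 237: heading 0 -> 123
FD 4: (0,0) -> (-2.179,3.355) [heading=123, draw]
FD 8: (-2.179,3.355) -> (-6.536,10.064) [heading=123, draw]
FD 20: (-6.536,10.064) -> (-17.428,26.837) [heading=123, draw]
Final: pos=(-17.428,26.837), heading=123, 3 segment(s) drawn

Answer: 123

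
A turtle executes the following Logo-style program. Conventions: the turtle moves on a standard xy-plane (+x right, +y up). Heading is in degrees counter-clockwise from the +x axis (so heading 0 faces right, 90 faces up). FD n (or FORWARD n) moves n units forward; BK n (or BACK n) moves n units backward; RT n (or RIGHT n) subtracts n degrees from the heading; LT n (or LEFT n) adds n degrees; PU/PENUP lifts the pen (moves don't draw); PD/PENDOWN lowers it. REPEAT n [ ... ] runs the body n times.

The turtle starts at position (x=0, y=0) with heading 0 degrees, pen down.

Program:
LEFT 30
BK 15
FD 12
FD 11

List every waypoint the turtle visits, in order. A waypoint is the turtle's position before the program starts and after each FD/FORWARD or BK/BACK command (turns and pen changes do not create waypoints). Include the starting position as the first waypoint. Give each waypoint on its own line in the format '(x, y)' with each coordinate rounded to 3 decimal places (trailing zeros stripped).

Executing turtle program step by step:
Start: pos=(0,0), heading=0, pen down
LT 30: heading 0 -> 30
BK 15: (0,0) -> (-12.99,-7.5) [heading=30, draw]
FD 12: (-12.99,-7.5) -> (-2.598,-1.5) [heading=30, draw]
FD 11: (-2.598,-1.5) -> (6.928,4) [heading=30, draw]
Final: pos=(6.928,4), heading=30, 3 segment(s) drawn
Waypoints (4 total):
(0, 0)
(-12.99, -7.5)
(-2.598, -1.5)
(6.928, 4)

Answer: (0, 0)
(-12.99, -7.5)
(-2.598, -1.5)
(6.928, 4)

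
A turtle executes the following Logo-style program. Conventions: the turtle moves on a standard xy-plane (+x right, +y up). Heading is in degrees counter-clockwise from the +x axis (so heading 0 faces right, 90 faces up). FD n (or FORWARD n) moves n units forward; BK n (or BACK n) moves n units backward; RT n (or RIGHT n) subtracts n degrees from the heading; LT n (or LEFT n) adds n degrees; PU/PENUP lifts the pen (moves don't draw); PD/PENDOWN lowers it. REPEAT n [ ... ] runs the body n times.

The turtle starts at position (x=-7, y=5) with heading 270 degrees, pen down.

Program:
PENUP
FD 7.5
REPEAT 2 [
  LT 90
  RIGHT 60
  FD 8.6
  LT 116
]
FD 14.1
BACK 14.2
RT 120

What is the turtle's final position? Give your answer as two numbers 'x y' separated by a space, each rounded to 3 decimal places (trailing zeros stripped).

Executing turtle program step by step:
Start: pos=(-7,5), heading=270, pen down
PU: pen up
FD 7.5: (-7,5) -> (-7,-2.5) [heading=270, move]
REPEAT 2 [
  -- iteration 1/2 --
  LT 90: heading 270 -> 0
  RT 60: heading 0 -> 300
  FD 8.6: (-7,-2.5) -> (-2.7,-9.948) [heading=300, move]
  LT 116: heading 300 -> 56
  -- iteration 2/2 --
  LT 90: heading 56 -> 146
  RT 60: heading 146 -> 86
  FD 8.6: (-2.7,-9.948) -> (-2.1,-1.369) [heading=86, move]
  LT 116: heading 86 -> 202
]
FD 14.1: (-2.1,-1.369) -> (-15.173,-6.651) [heading=202, move]
BK 14.2: (-15.173,-6.651) -> (-2.007,-1.331) [heading=202, move]
RT 120: heading 202 -> 82
Final: pos=(-2.007,-1.331), heading=82, 0 segment(s) drawn

Answer: -2.007 -1.331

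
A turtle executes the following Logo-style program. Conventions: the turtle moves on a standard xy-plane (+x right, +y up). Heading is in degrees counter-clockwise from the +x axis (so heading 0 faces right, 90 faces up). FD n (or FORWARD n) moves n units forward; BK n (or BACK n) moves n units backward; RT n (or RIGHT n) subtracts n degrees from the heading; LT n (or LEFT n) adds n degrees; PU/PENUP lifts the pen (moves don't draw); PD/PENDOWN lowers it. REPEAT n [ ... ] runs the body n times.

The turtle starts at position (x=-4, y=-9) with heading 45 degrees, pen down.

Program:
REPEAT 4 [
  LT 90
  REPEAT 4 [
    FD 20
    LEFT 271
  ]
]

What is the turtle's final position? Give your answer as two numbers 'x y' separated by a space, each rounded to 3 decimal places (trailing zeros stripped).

Executing turtle program step by step:
Start: pos=(-4,-9), heading=45, pen down
REPEAT 4 [
  -- iteration 1/4 --
  LT 90: heading 45 -> 135
  REPEAT 4 [
    -- iteration 1/4 --
    FD 20: (-4,-9) -> (-18.142,5.142) [heading=135, draw]
    LT 271: heading 135 -> 46
    -- iteration 2/4 --
    FD 20: (-18.142,5.142) -> (-4.249,19.529) [heading=46, draw]
    LT 271: heading 46 -> 317
    -- iteration 3/4 --
    FD 20: (-4.249,19.529) -> (10.378,5.889) [heading=317, draw]
    LT 271: heading 317 -> 228
    -- iteration 4/4 --
    FD 20: (10.378,5.889) -> (-3.005,-8.974) [heading=228, draw]
    LT 271: heading 228 -> 139
  ]
  -- iteration 2/4 --
  LT 90: heading 139 -> 229
  REPEAT 4 [
    -- iteration 1/4 --
    FD 20: (-3.005,-8.974) -> (-16.126,-24.068) [heading=229, draw]
    LT 271: heading 229 -> 140
    -- iteration 2/4 --
    FD 20: (-16.126,-24.068) -> (-31.447,-11.212) [heading=140, draw]
    LT 271: heading 140 -> 51
    -- iteration 3/4 --
    FD 20: (-31.447,-11.212) -> (-18.86,4.331) [heading=51, draw]
    LT 271: heading 51 -> 322
    -- iteration 4/4 --
    FD 20: (-18.86,4.331) -> (-3.1,-7.983) [heading=322, draw]
    LT 271: heading 322 -> 233
  ]
  -- iteration 3/4 --
  LT 90: heading 233 -> 323
  REPEAT 4 [
    -- iteration 1/4 --
    FD 20: (-3.1,-7.983) -> (12.873,-20.019) [heading=323, draw]
    LT 271: heading 323 -> 234
    -- iteration 2/4 --
    FD 20: (12.873,-20.019) -> (1.117,-36.199) [heading=234, draw]
    LT 271: heading 234 -> 145
    -- iteration 3/4 --
    FD 20: (1.117,-36.199) -> (-15.266,-24.728) [heading=145, draw]
    LT 271: heading 145 -> 56
    -- iteration 4/4 --
    FD 20: (-15.266,-24.728) -> (-4.082,-8.147) [heading=56, draw]
    LT 271: heading 56 -> 327
  ]
  -- iteration 4/4 --
  LT 90: heading 327 -> 57
  REPEAT 4 [
    -- iteration 1/4 --
    FD 20: (-4.082,-8.147) -> (6.811,8.626) [heading=57, draw]
    LT 271: heading 57 -> 328
    -- iteration 2/4 --
    FD 20: (6.811,8.626) -> (23.772,-1.972) [heading=328, draw]
    LT 271: heading 328 -> 239
    -- iteration 3/4 --
    FD 20: (23.772,-1.972) -> (13.471,-19.115) [heading=239, draw]
    LT 271: heading 239 -> 150
    -- iteration 4/4 --
    FD 20: (13.471,-19.115) -> (-3.85,-9.115) [heading=150, draw]
    LT 271: heading 150 -> 61
  ]
]
Final: pos=(-3.85,-9.115), heading=61, 16 segment(s) drawn

Answer: -3.85 -9.115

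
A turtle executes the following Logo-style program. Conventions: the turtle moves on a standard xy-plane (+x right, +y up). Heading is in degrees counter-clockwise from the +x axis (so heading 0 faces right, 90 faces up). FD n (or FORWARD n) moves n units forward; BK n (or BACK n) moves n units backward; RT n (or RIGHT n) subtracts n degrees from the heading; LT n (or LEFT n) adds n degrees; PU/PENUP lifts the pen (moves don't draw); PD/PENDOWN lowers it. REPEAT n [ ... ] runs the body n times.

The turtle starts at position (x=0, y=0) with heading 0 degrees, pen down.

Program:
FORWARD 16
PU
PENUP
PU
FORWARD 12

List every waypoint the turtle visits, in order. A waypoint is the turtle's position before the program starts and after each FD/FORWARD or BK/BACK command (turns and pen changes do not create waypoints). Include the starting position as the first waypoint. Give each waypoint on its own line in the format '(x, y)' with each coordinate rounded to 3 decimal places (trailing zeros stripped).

Answer: (0, 0)
(16, 0)
(28, 0)

Derivation:
Executing turtle program step by step:
Start: pos=(0,0), heading=0, pen down
FD 16: (0,0) -> (16,0) [heading=0, draw]
PU: pen up
PU: pen up
PU: pen up
FD 12: (16,0) -> (28,0) [heading=0, move]
Final: pos=(28,0), heading=0, 1 segment(s) drawn
Waypoints (3 total):
(0, 0)
(16, 0)
(28, 0)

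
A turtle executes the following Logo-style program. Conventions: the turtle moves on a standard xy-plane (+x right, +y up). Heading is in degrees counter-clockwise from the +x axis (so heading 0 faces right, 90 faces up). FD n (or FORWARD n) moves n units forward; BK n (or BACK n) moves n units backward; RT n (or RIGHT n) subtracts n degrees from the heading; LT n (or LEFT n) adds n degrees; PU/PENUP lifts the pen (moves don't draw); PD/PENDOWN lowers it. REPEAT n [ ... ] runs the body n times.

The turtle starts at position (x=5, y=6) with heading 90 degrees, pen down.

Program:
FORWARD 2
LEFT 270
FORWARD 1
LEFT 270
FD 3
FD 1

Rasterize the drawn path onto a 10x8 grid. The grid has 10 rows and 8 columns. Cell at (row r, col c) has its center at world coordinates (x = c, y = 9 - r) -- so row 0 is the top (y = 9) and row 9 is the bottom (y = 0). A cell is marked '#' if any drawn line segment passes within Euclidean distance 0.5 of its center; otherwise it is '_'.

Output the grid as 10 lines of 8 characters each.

Segment 0: (5,6) -> (5,8)
Segment 1: (5,8) -> (6,8)
Segment 2: (6,8) -> (6,5)
Segment 3: (6,5) -> (6,4)

Answer: ________
_____##_
_____##_
_____##_
______#_
______#_
________
________
________
________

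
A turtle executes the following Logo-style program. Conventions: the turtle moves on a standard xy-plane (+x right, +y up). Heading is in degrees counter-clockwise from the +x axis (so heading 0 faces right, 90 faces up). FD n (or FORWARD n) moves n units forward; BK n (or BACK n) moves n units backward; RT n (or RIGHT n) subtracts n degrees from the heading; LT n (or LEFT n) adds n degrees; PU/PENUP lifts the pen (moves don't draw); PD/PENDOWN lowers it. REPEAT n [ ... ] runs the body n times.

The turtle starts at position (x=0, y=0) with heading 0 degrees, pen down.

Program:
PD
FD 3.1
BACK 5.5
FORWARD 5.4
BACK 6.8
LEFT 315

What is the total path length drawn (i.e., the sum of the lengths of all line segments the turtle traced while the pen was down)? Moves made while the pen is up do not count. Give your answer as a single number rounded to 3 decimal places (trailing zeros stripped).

Answer: 20.8

Derivation:
Executing turtle program step by step:
Start: pos=(0,0), heading=0, pen down
PD: pen down
FD 3.1: (0,0) -> (3.1,0) [heading=0, draw]
BK 5.5: (3.1,0) -> (-2.4,0) [heading=0, draw]
FD 5.4: (-2.4,0) -> (3,0) [heading=0, draw]
BK 6.8: (3,0) -> (-3.8,0) [heading=0, draw]
LT 315: heading 0 -> 315
Final: pos=(-3.8,0), heading=315, 4 segment(s) drawn

Segment lengths:
  seg 1: (0,0) -> (3.1,0), length = 3.1
  seg 2: (3.1,0) -> (-2.4,0), length = 5.5
  seg 3: (-2.4,0) -> (3,0), length = 5.4
  seg 4: (3,0) -> (-3.8,0), length = 6.8
Total = 20.8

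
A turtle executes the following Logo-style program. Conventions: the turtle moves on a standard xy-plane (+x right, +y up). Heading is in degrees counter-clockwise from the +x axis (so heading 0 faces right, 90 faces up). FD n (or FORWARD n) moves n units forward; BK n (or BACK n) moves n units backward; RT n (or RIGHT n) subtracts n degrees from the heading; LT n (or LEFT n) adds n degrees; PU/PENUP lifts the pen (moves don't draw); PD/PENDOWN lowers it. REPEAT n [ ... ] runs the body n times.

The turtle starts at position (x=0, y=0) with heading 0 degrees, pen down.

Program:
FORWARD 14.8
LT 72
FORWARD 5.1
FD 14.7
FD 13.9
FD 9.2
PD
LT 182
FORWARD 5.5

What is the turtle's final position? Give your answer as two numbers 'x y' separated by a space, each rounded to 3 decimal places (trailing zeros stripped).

Executing turtle program step by step:
Start: pos=(0,0), heading=0, pen down
FD 14.8: (0,0) -> (14.8,0) [heading=0, draw]
LT 72: heading 0 -> 72
FD 5.1: (14.8,0) -> (16.376,4.85) [heading=72, draw]
FD 14.7: (16.376,4.85) -> (20.919,18.831) [heading=72, draw]
FD 13.9: (20.919,18.831) -> (25.214,32.051) [heading=72, draw]
FD 9.2: (25.214,32.051) -> (28.057,40.8) [heading=72, draw]
PD: pen down
LT 182: heading 72 -> 254
FD 5.5: (28.057,40.8) -> (26.541,35.513) [heading=254, draw]
Final: pos=(26.541,35.513), heading=254, 6 segment(s) drawn

Answer: 26.541 35.513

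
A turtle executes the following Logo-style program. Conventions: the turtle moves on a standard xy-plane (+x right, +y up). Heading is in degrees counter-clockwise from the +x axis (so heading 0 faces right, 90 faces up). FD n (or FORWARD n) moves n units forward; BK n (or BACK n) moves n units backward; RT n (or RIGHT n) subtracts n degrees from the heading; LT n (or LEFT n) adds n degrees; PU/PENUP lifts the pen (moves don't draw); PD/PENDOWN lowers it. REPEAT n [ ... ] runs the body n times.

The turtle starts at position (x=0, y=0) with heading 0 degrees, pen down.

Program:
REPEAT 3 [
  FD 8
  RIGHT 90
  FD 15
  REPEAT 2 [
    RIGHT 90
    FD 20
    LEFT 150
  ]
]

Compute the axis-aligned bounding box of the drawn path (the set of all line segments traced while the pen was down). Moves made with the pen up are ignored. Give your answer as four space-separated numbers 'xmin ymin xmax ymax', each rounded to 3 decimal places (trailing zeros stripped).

Answer: -24.892 -106.524 8 0

Derivation:
Executing turtle program step by step:
Start: pos=(0,0), heading=0, pen down
REPEAT 3 [
  -- iteration 1/3 --
  FD 8: (0,0) -> (8,0) [heading=0, draw]
  RT 90: heading 0 -> 270
  FD 15: (8,0) -> (8,-15) [heading=270, draw]
  REPEAT 2 [
    -- iteration 1/2 --
    RT 90: heading 270 -> 180
    FD 20: (8,-15) -> (-12,-15) [heading=180, draw]
    LT 150: heading 180 -> 330
    -- iteration 2/2 --
    RT 90: heading 330 -> 240
    FD 20: (-12,-15) -> (-22,-32.321) [heading=240, draw]
    LT 150: heading 240 -> 30
  ]
  -- iteration 2/3 --
  FD 8: (-22,-32.321) -> (-15.072,-28.321) [heading=30, draw]
  RT 90: heading 30 -> 300
  FD 15: (-15.072,-28.321) -> (-7.572,-41.311) [heading=300, draw]
  REPEAT 2 [
    -- iteration 1/2 --
    RT 90: heading 300 -> 210
    FD 20: (-7.572,-41.311) -> (-24.892,-51.311) [heading=210, draw]
    LT 150: heading 210 -> 0
    -- iteration 2/2 --
    RT 90: heading 0 -> 270
    FD 20: (-24.892,-51.311) -> (-24.892,-71.311) [heading=270, draw]
    LT 150: heading 270 -> 60
  ]
  -- iteration 3/3 --
  FD 8: (-24.892,-71.311) -> (-20.892,-64.383) [heading=60, draw]
  RT 90: heading 60 -> 330
  FD 15: (-20.892,-64.383) -> (-7.902,-71.883) [heading=330, draw]
  REPEAT 2 [
    -- iteration 1/2 --
    RT 90: heading 330 -> 240
    FD 20: (-7.902,-71.883) -> (-17.902,-89.203) [heading=240, draw]
    LT 150: heading 240 -> 30
    -- iteration 2/2 --
    RT 90: heading 30 -> 300
    FD 20: (-17.902,-89.203) -> (-7.902,-106.524) [heading=300, draw]
    LT 150: heading 300 -> 90
  ]
]
Final: pos=(-7.902,-106.524), heading=90, 12 segment(s) drawn

Segment endpoints: x in {-24.892, -22, -20.892, -17.902, -15.072, -12, -7.902, -7.902, -7.572, 0, 8, 8}, y in {-106.524, -89.203, -71.883, -71.311, -64.383, -51.311, -41.311, -32.321, -28.321, -15, -15, 0}
xmin=-24.892, ymin=-106.524, xmax=8, ymax=0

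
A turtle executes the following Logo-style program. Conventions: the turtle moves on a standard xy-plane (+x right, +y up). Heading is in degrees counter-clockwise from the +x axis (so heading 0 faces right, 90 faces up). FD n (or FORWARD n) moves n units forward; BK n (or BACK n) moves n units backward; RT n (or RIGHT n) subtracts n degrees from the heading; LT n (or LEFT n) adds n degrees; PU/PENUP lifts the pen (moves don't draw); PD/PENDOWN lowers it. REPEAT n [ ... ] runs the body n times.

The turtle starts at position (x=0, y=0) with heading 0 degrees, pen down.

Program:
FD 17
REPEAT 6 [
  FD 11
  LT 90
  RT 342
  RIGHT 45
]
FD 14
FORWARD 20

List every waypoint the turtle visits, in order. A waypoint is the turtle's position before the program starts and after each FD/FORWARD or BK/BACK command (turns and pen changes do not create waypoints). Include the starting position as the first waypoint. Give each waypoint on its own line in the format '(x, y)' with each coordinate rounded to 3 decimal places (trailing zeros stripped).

Executing turtle program step by step:
Start: pos=(0,0), heading=0, pen down
FD 17: (0,0) -> (17,0) [heading=0, draw]
REPEAT 6 [
  -- iteration 1/6 --
  FD 11: (17,0) -> (28,0) [heading=0, draw]
  LT 90: heading 0 -> 90
  RT 342: heading 90 -> 108
  RT 45: heading 108 -> 63
  -- iteration 2/6 --
  FD 11: (28,0) -> (32.994,9.801) [heading=63, draw]
  LT 90: heading 63 -> 153
  RT 342: heading 153 -> 171
  RT 45: heading 171 -> 126
  -- iteration 3/6 --
  FD 11: (32.994,9.801) -> (26.528,18.7) [heading=126, draw]
  LT 90: heading 126 -> 216
  RT 342: heading 216 -> 234
  RT 45: heading 234 -> 189
  -- iteration 4/6 --
  FD 11: (26.528,18.7) -> (15.664,16.979) [heading=189, draw]
  LT 90: heading 189 -> 279
  RT 342: heading 279 -> 297
  RT 45: heading 297 -> 252
  -- iteration 5/6 --
  FD 11: (15.664,16.979) -> (12.264,6.518) [heading=252, draw]
  LT 90: heading 252 -> 342
  RT 342: heading 342 -> 0
  RT 45: heading 0 -> 315
  -- iteration 6/6 --
  FD 11: (12.264,6.518) -> (20.043,-1.26) [heading=315, draw]
  LT 90: heading 315 -> 45
  RT 342: heading 45 -> 63
  RT 45: heading 63 -> 18
]
FD 14: (20.043,-1.26) -> (33.357,3.066) [heading=18, draw]
FD 20: (33.357,3.066) -> (52.379,9.246) [heading=18, draw]
Final: pos=(52.379,9.246), heading=18, 9 segment(s) drawn
Waypoints (10 total):
(0, 0)
(17, 0)
(28, 0)
(32.994, 9.801)
(26.528, 18.7)
(15.664, 16.979)
(12.264, 6.518)
(20.043, -1.26)
(33.357, 3.066)
(52.379, 9.246)

Answer: (0, 0)
(17, 0)
(28, 0)
(32.994, 9.801)
(26.528, 18.7)
(15.664, 16.979)
(12.264, 6.518)
(20.043, -1.26)
(33.357, 3.066)
(52.379, 9.246)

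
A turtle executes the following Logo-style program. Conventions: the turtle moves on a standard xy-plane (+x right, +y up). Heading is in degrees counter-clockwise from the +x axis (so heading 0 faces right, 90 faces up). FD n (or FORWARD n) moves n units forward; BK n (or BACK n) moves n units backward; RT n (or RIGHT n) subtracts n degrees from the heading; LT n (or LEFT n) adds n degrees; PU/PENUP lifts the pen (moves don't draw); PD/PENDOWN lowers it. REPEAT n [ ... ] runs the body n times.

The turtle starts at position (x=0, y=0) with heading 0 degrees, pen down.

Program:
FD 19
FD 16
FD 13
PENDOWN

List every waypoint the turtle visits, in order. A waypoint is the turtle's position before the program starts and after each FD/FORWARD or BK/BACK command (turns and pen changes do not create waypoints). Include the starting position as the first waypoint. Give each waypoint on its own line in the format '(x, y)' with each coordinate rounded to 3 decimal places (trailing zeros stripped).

Answer: (0, 0)
(19, 0)
(35, 0)
(48, 0)

Derivation:
Executing turtle program step by step:
Start: pos=(0,0), heading=0, pen down
FD 19: (0,0) -> (19,0) [heading=0, draw]
FD 16: (19,0) -> (35,0) [heading=0, draw]
FD 13: (35,0) -> (48,0) [heading=0, draw]
PD: pen down
Final: pos=(48,0), heading=0, 3 segment(s) drawn
Waypoints (4 total):
(0, 0)
(19, 0)
(35, 0)
(48, 0)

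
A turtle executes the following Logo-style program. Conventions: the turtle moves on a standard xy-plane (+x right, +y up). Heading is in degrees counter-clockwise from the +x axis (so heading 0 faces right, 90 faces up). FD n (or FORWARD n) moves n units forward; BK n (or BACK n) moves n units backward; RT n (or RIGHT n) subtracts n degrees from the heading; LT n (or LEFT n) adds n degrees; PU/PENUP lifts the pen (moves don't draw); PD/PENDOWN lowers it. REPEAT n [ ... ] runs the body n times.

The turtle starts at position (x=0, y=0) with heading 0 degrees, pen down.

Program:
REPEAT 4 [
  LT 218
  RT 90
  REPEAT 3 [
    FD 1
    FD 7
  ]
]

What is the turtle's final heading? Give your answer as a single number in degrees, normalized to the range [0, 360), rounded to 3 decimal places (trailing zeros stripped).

Answer: 152

Derivation:
Executing turtle program step by step:
Start: pos=(0,0), heading=0, pen down
REPEAT 4 [
  -- iteration 1/4 --
  LT 218: heading 0 -> 218
  RT 90: heading 218 -> 128
  REPEAT 3 [
    -- iteration 1/3 --
    FD 1: (0,0) -> (-0.616,0.788) [heading=128, draw]
    FD 7: (-0.616,0.788) -> (-4.925,6.304) [heading=128, draw]
    -- iteration 2/3 --
    FD 1: (-4.925,6.304) -> (-5.541,7.092) [heading=128, draw]
    FD 7: (-5.541,7.092) -> (-9.851,12.608) [heading=128, draw]
    -- iteration 3/3 --
    FD 1: (-9.851,12.608) -> (-10.466,13.396) [heading=128, draw]
    FD 7: (-10.466,13.396) -> (-14.776,18.912) [heading=128, draw]
  ]
  -- iteration 2/4 --
  LT 218: heading 128 -> 346
  RT 90: heading 346 -> 256
  REPEAT 3 [
    -- iteration 1/3 --
    FD 1: (-14.776,18.912) -> (-15.018,17.942) [heading=256, draw]
    FD 7: (-15.018,17.942) -> (-16.711,11.15) [heading=256, draw]
    -- iteration 2/3 --
    FD 1: (-16.711,11.15) -> (-16.953,10.18) [heading=256, draw]
    FD 7: (-16.953,10.18) -> (-18.647,3.388) [heading=256, draw]
    -- iteration 3/3 --
    FD 1: (-18.647,3.388) -> (-18.889,2.417) [heading=256, draw]
    FD 7: (-18.889,2.417) -> (-20.582,-4.375) [heading=256, draw]
  ]
  -- iteration 3/4 --
  LT 218: heading 256 -> 114
  RT 90: heading 114 -> 24
  REPEAT 3 [
    -- iteration 1/3 --
    FD 1: (-20.582,-4.375) -> (-19.668,-3.968) [heading=24, draw]
    FD 7: (-19.668,-3.968) -> (-13.274,-1.121) [heading=24, draw]
    -- iteration 2/3 --
    FD 1: (-13.274,-1.121) -> (-12.36,-0.714) [heading=24, draw]
    FD 7: (-12.36,-0.714) -> (-5.965,2.133) [heading=24, draw]
    -- iteration 3/3 --
    FD 1: (-5.965,2.133) -> (-5.052,2.54) [heading=24, draw]
    FD 7: (-5.052,2.54) -> (1.343,5.387) [heading=24, draw]
  ]
  -- iteration 4/4 --
  LT 218: heading 24 -> 242
  RT 90: heading 242 -> 152
  REPEAT 3 [
    -- iteration 1/3 --
    FD 1: (1.343,5.387) -> (0.46,5.856) [heading=152, draw]
    FD 7: (0.46,5.856) -> (-5.72,9.143) [heading=152, draw]
    -- iteration 2/3 --
    FD 1: (-5.72,9.143) -> (-6.603,9.612) [heading=152, draw]
    FD 7: (-6.603,9.612) -> (-12.784,12.898) [heading=152, draw]
    -- iteration 3/3 --
    FD 1: (-12.784,12.898) -> (-13.667,13.368) [heading=152, draw]
    FD 7: (-13.667,13.368) -> (-19.848,16.654) [heading=152, draw]
  ]
]
Final: pos=(-19.848,16.654), heading=152, 24 segment(s) drawn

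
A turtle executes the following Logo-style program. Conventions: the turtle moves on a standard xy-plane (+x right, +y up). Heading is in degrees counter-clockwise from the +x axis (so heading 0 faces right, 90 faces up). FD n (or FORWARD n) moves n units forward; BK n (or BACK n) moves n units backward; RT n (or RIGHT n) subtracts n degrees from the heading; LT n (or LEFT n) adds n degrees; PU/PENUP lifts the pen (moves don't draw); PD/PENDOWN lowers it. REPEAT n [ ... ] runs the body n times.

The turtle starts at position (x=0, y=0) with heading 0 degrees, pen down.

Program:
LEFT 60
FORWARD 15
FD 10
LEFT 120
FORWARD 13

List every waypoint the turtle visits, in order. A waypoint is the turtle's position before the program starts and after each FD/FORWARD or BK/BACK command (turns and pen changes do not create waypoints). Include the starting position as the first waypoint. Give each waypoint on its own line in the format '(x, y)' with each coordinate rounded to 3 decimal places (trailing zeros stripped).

Answer: (0, 0)
(7.5, 12.99)
(12.5, 21.651)
(-0.5, 21.651)

Derivation:
Executing turtle program step by step:
Start: pos=(0,0), heading=0, pen down
LT 60: heading 0 -> 60
FD 15: (0,0) -> (7.5,12.99) [heading=60, draw]
FD 10: (7.5,12.99) -> (12.5,21.651) [heading=60, draw]
LT 120: heading 60 -> 180
FD 13: (12.5,21.651) -> (-0.5,21.651) [heading=180, draw]
Final: pos=(-0.5,21.651), heading=180, 3 segment(s) drawn
Waypoints (4 total):
(0, 0)
(7.5, 12.99)
(12.5, 21.651)
(-0.5, 21.651)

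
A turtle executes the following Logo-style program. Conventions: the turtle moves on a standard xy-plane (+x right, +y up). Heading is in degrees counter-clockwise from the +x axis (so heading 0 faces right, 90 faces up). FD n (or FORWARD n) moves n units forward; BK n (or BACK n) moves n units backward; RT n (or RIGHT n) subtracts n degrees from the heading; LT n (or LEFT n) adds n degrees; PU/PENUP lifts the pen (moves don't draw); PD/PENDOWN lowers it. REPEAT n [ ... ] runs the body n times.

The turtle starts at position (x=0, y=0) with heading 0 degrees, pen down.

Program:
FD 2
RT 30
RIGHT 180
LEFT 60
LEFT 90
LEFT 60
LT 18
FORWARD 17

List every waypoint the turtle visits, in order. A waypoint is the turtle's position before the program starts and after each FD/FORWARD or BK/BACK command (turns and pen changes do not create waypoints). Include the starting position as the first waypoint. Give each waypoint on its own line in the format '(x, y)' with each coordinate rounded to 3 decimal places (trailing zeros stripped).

Answer: (0, 0)
(2, 0)
(18.168, 5.253)

Derivation:
Executing turtle program step by step:
Start: pos=(0,0), heading=0, pen down
FD 2: (0,0) -> (2,0) [heading=0, draw]
RT 30: heading 0 -> 330
RT 180: heading 330 -> 150
LT 60: heading 150 -> 210
LT 90: heading 210 -> 300
LT 60: heading 300 -> 0
LT 18: heading 0 -> 18
FD 17: (2,0) -> (18.168,5.253) [heading=18, draw]
Final: pos=(18.168,5.253), heading=18, 2 segment(s) drawn
Waypoints (3 total):
(0, 0)
(2, 0)
(18.168, 5.253)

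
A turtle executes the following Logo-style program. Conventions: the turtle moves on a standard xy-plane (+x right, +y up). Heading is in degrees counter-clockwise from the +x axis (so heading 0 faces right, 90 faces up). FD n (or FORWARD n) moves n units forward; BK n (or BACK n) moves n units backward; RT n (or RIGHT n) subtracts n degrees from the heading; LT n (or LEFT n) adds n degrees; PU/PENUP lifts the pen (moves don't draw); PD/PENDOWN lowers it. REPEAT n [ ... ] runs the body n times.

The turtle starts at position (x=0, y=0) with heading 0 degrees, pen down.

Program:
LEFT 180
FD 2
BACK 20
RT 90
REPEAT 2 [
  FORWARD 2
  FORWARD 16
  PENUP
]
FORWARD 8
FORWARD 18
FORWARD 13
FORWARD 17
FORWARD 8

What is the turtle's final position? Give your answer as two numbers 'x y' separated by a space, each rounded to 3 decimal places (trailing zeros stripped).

Executing turtle program step by step:
Start: pos=(0,0), heading=0, pen down
LT 180: heading 0 -> 180
FD 2: (0,0) -> (-2,0) [heading=180, draw]
BK 20: (-2,0) -> (18,0) [heading=180, draw]
RT 90: heading 180 -> 90
REPEAT 2 [
  -- iteration 1/2 --
  FD 2: (18,0) -> (18,2) [heading=90, draw]
  FD 16: (18,2) -> (18,18) [heading=90, draw]
  PU: pen up
  -- iteration 2/2 --
  FD 2: (18,18) -> (18,20) [heading=90, move]
  FD 16: (18,20) -> (18,36) [heading=90, move]
  PU: pen up
]
FD 8: (18,36) -> (18,44) [heading=90, move]
FD 18: (18,44) -> (18,62) [heading=90, move]
FD 13: (18,62) -> (18,75) [heading=90, move]
FD 17: (18,75) -> (18,92) [heading=90, move]
FD 8: (18,92) -> (18,100) [heading=90, move]
Final: pos=(18,100), heading=90, 4 segment(s) drawn

Answer: 18 100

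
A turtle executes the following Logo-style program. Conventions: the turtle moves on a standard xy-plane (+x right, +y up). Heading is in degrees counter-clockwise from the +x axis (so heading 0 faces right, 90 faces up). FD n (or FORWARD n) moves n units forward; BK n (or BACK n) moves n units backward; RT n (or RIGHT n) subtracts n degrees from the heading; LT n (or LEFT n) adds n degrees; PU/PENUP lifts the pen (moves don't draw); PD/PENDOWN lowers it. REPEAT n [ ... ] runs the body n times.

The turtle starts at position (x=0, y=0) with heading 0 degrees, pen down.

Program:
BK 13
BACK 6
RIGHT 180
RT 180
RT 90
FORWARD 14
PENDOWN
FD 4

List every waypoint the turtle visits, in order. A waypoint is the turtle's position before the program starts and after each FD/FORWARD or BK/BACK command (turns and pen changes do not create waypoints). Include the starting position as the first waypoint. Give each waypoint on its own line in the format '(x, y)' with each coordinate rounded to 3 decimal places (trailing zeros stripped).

Executing turtle program step by step:
Start: pos=(0,0), heading=0, pen down
BK 13: (0,0) -> (-13,0) [heading=0, draw]
BK 6: (-13,0) -> (-19,0) [heading=0, draw]
RT 180: heading 0 -> 180
RT 180: heading 180 -> 0
RT 90: heading 0 -> 270
FD 14: (-19,0) -> (-19,-14) [heading=270, draw]
PD: pen down
FD 4: (-19,-14) -> (-19,-18) [heading=270, draw]
Final: pos=(-19,-18), heading=270, 4 segment(s) drawn
Waypoints (5 total):
(0, 0)
(-13, 0)
(-19, 0)
(-19, -14)
(-19, -18)

Answer: (0, 0)
(-13, 0)
(-19, 0)
(-19, -14)
(-19, -18)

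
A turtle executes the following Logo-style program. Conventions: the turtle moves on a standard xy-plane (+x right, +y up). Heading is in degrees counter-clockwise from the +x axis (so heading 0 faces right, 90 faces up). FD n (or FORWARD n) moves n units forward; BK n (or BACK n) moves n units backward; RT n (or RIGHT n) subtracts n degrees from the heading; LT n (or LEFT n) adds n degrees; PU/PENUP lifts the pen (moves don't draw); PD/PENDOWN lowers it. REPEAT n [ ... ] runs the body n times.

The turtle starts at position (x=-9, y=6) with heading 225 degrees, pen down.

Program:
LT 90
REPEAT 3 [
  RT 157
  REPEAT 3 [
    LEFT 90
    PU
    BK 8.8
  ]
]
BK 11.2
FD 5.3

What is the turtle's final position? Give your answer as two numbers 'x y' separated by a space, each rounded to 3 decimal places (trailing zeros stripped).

Answer: -11.366 9.467

Derivation:
Executing turtle program step by step:
Start: pos=(-9,6), heading=225, pen down
LT 90: heading 225 -> 315
REPEAT 3 [
  -- iteration 1/3 --
  RT 157: heading 315 -> 158
  REPEAT 3 [
    -- iteration 1/3 --
    LT 90: heading 158 -> 248
    PU: pen up
    BK 8.8: (-9,6) -> (-5.703,14.159) [heading=248, move]
    -- iteration 2/3 --
    LT 90: heading 248 -> 338
    PU: pen up
    BK 8.8: (-5.703,14.159) -> (-13.863,17.456) [heading=338, move]
    -- iteration 3/3 --
    LT 90: heading 338 -> 68
    PU: pen up
    BK 8.8: (-13.863,17.456) -> (-17.159,9.297) [heading=68, move]
  ]
  -- iteration 2/3 --
  RT 157: heading 68 -> 271
  REPEAT 3 [
    -- iteration 1/3 --
    LT 90: heading 271 -> 1
    PU: pen up
    BK 8.8: (-17.159,9.297) -> (-25.958,9.143) [heading=1, move]
    -- iteration 2/3 --
    LT 90: heading 1 -> 91
    PU: pen up
    BK 8.8: (-25.958,9.143) -> (-25.804,0.344) [heading=91, move]
    -- iteration 3/3 --
    LT 90: heading 91 -> 181
    PU: pen up
    BK 8.8: (-25.804,0.344) -> (-17.006,0.498) [heading=181, move]
  ]
  -- iteration 3/3 --
  RT 157: heading 181 -> 24
  REPEAT 3 [
    -- iteration 1/3 --
    LT 90: heading 24 -> 114
    PU: pen up
    BK 8.8: (-17.006,0.498) -> (-13.426,-7.541) [heading=114, move]
    -- iteration 2/3 --
    LT 90: heading 114 -> 204
    PU: pen up
    BK 8.8: (-13.426,-7.541) -> (-5.387,-3.962) [heading=204, move]
    -- iteration 3/3 --
    LT 90: heading 204 -> 294
    PU: pen up
    BK 8.8: (-5.387,-3.962) -> (-8.966,4.077) [heading=294, move]
  ]
]
BK 11.2: (-8.966,4.077) -> (-13.522,14.309) [heading=294, move]
FD 5.3: (-13.522,14.309) -> (-11.366,9.467) [heading=294, move]
Final: pos=(-11.366,9.467), heading=294, 0 segment(s) drawn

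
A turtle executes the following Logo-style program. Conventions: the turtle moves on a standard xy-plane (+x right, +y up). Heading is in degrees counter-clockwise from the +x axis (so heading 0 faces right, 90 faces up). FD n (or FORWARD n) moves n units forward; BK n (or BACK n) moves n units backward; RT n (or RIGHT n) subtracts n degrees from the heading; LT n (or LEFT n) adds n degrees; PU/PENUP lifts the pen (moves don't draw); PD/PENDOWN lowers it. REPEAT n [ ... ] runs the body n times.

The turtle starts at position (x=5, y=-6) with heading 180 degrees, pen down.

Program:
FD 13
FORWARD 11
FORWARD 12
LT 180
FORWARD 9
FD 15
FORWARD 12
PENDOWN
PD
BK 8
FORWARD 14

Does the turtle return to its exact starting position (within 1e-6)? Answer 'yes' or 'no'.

Answer: no

Derivation:
Executing turtle program step by step:
Start: pos=(5,-6), heading=180, pen down
FD 13: (5,-6) -> (-8,-6) [heading=180, draw]
FD 11: (-8,-6) -> (-19,-6) [heading=180, draw]
FD 12: (-19,-6) -> (-31,-6) [heading=180, draw]
LT 180: heading 180 -> 0
FD 9: (-31,-6) -> (-22,-6) [heading=0, draw]
FD 15: (-22,-6) -> (-7,-6) [heading=0, draw]
FD 12: (-7,-6) -> (5,-6) [heading=0, draw]
PD: pen down
PD: pen down
BK 8: (5,-6) -> (-3,-6) [heading=0, draw]
FD 14: (-3,-6) -> (11,-6) [heading=0, draw]
Final: pos=(11,-6), heading=0, 8 segment(s) drawn

Start position: (5, -6)
Final position: (11, -6)
Distance = 6; >= 1e-6 -> NOT closed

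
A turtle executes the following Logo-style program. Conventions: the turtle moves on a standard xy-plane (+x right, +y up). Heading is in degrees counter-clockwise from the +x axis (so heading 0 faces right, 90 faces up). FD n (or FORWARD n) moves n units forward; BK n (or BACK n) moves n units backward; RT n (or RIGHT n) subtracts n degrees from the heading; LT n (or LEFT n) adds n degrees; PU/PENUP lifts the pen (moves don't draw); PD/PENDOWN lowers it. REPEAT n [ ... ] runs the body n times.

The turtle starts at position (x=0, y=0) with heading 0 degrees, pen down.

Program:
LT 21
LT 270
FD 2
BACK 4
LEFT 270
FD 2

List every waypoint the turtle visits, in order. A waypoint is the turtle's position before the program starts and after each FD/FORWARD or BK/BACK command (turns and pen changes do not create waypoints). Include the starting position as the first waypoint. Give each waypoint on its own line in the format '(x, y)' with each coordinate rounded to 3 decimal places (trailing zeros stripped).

Executing turtle program step by step:
Start: pos=(0,0), heading=0, pen down
LT 21: heading 0 -> 21
LT 270: heading 21 -> 291
FD 2: (0,0) -> (0.717,-1.867) [heading=291, draw]
BK 4: (0.717,-1.867) -> (-0.717,1.867) [heading=291, draw]
LT 270: heading 291 -> 201
FD 2: (-0.717,1.867) -> (-2.584,1.15) [heading=201, draw]
Final: pos=(-2.584,1.15), heading=201, 3 segment(s) drawn
Waypoints (4 total):
(0, 0)
(0.717, -1.867)
(-0.717, 1.867)
(-2.584, 1.15)

Answer: (0, 0)
(0.717, -1.867)
(-0.717, 1.867)
(-2.584, 1.15)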